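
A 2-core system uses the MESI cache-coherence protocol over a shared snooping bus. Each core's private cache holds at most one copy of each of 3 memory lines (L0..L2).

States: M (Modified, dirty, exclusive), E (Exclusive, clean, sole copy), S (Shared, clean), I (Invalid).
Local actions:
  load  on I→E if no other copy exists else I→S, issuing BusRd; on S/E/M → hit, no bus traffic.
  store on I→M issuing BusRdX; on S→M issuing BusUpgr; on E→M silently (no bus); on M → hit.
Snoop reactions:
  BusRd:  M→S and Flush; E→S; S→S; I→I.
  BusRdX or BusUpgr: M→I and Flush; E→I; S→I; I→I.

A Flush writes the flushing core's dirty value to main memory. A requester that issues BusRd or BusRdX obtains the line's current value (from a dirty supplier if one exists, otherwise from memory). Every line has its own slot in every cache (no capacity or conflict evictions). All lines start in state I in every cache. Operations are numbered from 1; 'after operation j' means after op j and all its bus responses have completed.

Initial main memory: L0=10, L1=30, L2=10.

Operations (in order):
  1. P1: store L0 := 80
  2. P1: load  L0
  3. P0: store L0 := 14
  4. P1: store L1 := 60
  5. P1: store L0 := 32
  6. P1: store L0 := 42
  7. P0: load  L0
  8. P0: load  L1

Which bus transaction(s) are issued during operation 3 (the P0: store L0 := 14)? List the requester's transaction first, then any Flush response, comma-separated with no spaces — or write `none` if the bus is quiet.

step 1: P1: store L0 := 80  ⟶  IM  (L0)  txn=BusRdX  M[L0]=10
step 2: P1: load  L0  ⟶  IM  (L0)  txn=∅  M[L0]=10
step 3: P0: store L0 := 14  ⟶  MI  (L0)  txn=BusRdX+Flush  M[L0]=80
step 4: P1: store L1 := 60  ⟶  IM  (L1)  txn=BusRdX  M[L1]=30
step 5: P1: store L0 := 32  ⟶  IM  (L0)  txn=BusRdX+Flush  M[L0]=14
step 6: P1: store L0 := 42  ⟶  IM  (L0)  txn=∅  M[L0]=14
step 7: P0: load  L0  ⟶  SS  (L0)  txn=BusRd+Flush  M[L0]=42
step 8: P0: load  L1  ⟶  SS  (L1)  txn=BusRd+Flush  M[L1]=60

bus = BusRdX,Flush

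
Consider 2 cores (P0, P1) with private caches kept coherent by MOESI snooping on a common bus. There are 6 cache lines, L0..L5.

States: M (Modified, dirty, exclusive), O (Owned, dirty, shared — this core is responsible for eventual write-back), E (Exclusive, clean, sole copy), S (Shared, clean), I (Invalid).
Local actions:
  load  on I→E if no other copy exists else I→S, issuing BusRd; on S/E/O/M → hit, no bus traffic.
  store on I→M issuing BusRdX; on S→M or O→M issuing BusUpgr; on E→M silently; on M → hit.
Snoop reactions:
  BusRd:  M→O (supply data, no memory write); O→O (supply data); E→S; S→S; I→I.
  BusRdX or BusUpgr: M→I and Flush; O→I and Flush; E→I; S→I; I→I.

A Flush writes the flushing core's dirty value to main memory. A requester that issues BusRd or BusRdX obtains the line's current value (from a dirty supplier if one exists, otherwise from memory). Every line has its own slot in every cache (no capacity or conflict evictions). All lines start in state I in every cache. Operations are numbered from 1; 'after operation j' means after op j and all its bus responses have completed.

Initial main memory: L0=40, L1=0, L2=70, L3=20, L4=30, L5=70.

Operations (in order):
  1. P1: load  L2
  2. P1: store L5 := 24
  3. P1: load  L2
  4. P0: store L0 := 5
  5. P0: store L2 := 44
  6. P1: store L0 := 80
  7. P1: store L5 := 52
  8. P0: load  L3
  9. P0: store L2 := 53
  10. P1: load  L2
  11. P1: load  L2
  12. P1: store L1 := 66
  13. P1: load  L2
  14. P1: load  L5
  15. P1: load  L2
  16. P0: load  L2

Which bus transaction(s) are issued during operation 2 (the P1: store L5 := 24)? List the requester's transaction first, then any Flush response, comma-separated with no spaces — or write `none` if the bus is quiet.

[1] P1: load  L2 | P0:I, P1:E(70) | bus: BusRd
[2] P1: store L5 := 24 | P0:I, P1:M(24) | bus: BusRdX
[3] P1: load  L2 | P0:I, P1:E(70) | bus: none
[4] P0: store L0 := 5 | P0:M(5), P1:I | bus: BusRdX
[5] P0: store L2 := 44 | P0:M(44), P1:I | bus: BusRdX
[6] P1: store L0 := 80 | P0:I, P1:M(80) | bus: BusRdX,Flush
[7] P1: store L5 := 52 | P0:I, P1:M(52) | bus: none
[8] P0: load  L3 | P0:E(20), P1:I | bus: BusRd
[9] P0: store L2 := 53 | P0:M(53), P1:I | bus: none
[10] P1: load  L2 | P0:O(53), P1:S(53) | bus: BusRd
[11] P1: load  L2 | P0:O(53), P1:S(53) | bus: none
[12] P1: store L1 := 66 | P0:I, P1:M(66) | bus: BusRdX
[13] P1: load  L2 | P0:O(53), P1:S(53) | bus: none
[14] P1: load  L5 | P0:I, P1:M(52) | bus: none
[15] P1: load  L2 | P0:O(53), P1:S(53) | bus: none
[16] P0: load  L2 | P0:O(53), P1:S(53) | bus: none

bus = BusRdX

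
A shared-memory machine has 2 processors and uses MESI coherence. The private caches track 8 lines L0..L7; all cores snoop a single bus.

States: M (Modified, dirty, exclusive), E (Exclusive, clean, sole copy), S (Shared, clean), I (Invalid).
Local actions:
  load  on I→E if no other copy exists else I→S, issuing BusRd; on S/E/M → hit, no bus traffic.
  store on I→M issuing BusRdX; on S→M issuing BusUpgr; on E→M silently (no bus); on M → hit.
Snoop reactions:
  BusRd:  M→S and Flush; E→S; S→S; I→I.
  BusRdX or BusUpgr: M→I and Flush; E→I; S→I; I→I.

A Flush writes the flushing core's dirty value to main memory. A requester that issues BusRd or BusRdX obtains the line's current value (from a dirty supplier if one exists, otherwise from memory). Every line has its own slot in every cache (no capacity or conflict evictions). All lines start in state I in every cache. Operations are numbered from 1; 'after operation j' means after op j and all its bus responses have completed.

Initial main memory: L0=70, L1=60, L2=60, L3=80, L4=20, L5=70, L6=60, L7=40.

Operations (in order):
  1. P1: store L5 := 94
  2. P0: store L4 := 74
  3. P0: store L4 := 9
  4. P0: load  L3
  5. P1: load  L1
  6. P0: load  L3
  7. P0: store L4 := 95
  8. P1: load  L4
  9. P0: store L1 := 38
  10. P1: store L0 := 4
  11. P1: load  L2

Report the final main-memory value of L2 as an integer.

memory[L2] = 60

  op1 P1: store L5 := 94 → I/M on L5; bus BusRdX; mem=70
  op2 P0: store L4 := 74 → M/I on L4; bus BusRdX; mem=20
  op3 P0: store L4 := 9 → M/I on L4; bus (none); mem=20
  op4 P0: load  L3 → E/I on L3; bus BusRd; mem=80
  op5 P1: load  L1 → I/E on L1; bus BusRd; mem=60
  op6 P0: load  L3 → E/I on L3; bus (none); mem=80
  op7 P0: store L4 := 95 → M/I on L4; bus (none); mem=20
  op8 P1: load  L4 → S/S on L4; bus BusRd Flush; mem=95
  op9 P0: store L1 := 38 → M/I on L1; bus BusRdX; mem=60
  op10 P1: store L0 := 4 → I/M on L0; bus BusRdX; mem=70
  op11 P1: load  L2 → I/E on L2; bus BusRd; mem=60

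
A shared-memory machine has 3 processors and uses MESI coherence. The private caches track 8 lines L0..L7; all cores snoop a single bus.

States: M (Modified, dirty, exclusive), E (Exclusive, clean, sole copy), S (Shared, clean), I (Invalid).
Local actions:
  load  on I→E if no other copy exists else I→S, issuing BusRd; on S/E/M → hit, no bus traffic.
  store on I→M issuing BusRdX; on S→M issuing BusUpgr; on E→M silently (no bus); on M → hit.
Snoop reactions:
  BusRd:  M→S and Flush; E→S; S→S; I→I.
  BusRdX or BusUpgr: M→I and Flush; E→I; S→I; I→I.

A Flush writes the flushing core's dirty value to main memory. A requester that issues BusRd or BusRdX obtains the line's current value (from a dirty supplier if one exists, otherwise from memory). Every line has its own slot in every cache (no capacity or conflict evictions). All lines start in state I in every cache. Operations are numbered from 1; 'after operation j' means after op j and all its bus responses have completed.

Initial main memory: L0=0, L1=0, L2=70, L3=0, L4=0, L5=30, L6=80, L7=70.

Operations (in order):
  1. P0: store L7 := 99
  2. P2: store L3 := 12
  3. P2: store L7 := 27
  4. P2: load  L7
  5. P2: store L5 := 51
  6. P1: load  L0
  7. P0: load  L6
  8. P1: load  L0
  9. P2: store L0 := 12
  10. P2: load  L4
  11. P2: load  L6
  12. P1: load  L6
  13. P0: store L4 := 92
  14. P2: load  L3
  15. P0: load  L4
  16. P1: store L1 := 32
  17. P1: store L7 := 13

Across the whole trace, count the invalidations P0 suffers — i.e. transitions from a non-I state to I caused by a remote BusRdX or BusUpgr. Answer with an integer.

1. P0: store L7 := 99  bus=[BusRdX]  L7: P0=M P1=I P2=I  mem[L7]=70
2. P2: store L3 := 12  bus=[BusRdX]  L3: P0=I P1=I P2=M  mem[L3]=0
3. P2: store L7 := 27  bus=[BusRdX,Flush]  L7: P0=I P1=I P2=M  mem[L7]=99
4. P2: load  L7  bus=[-]  L7: P0=I P1=I P2=M  mem[L7]=99
5. P2: store L5 := 51  bus=[BusRdX]  L5: P0=I P1=I P2=M  mem[L5]=30
6. P1: load  L0  bus=[BusRd]  L0: P0=I P1=E P2=I  mem[L0]=0
7. P0: load  L6  bus=[BusRd]  L6: P0=E P1=I P2=I  mem[L6]=80
8. P1: load  L0  bus=[-]  L0: P0=I P1=E P2=I  mem[L0]=0
9. P2: store L0 := 12  bus=[BusRdX]  L0: P0=I P1=I P2=M  mem[L0]=0
10. P2: load  L4  bus=[BusRd]  L4: P0=I P1=I P2=E  mem[L4]=0
11. P2: load  L6  bus=[BusRd]  L6: P0=S P1=I P2=S  mem[L6]=80
12. P1: load  L6  bus=[BusRd]  L6: P0=S P1=S P2=S  mem[L6]=80
13. P0: store L4 := 92  bus=[BusRdX]  L4: P0=M P1=I P2=I  mem[L4]=0
14. P2: load  L3  bus=[-]  L3: P0=I P1=I P2=M  mem[L3]=0
15. P0: load  L4  bus=[-]  L4: P0=M P1=I P2=I  mem[L4]=0
16. P1: store L1 := 32  bus=[BusRdX]  L1: P0=I P1=M P2=I  mem[L1]=0
17. P1: store L7 := 13  bus=[BusRdX,Flush]  L7: P0=I P1=M P2=I  mem[L7]=27

invalidations = 1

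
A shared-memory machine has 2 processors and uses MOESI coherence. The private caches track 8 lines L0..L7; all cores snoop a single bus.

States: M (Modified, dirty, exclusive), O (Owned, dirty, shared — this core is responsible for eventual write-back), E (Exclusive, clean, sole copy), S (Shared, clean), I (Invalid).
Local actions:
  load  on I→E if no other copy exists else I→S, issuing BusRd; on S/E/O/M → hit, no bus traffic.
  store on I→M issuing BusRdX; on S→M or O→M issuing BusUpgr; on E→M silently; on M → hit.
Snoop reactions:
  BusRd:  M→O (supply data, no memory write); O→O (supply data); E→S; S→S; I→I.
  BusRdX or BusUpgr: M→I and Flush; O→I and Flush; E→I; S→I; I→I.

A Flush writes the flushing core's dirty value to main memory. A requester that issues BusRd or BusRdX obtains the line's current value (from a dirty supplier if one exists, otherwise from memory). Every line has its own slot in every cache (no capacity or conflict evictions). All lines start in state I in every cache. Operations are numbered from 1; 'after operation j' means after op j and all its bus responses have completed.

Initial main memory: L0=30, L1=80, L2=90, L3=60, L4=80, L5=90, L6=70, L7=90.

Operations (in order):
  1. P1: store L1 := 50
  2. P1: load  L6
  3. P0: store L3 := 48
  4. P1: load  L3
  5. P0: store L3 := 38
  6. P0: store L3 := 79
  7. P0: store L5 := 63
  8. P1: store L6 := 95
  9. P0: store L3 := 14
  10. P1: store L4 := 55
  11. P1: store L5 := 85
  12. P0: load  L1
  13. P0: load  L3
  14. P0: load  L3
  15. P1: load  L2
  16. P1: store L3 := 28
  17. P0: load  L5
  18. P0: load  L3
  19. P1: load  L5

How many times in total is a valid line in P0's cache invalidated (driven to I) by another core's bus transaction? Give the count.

[1] P1: store L1 := 50 | P0:I, P1:M(50) | bus: BusRdX
[2] P1: load  L6 | P0:I, P1:E(70) | bus: BusRd
[3] P0: store L3 := 48 | P0:M(48), P1:I | bus: BusRdX
[4] P1: load  L3 | P0:O(48), P1:S(48) | bus: BusRd
[5] P0: store L3 := 38 | P0:M(38), P1:I | bus: BusUpgr
[6] P0: store L3 := 79 | P0:M(79), P1:I | bus: none
[7] P0: store L5 := 63 | P0:M(63), P1:I | bus: BusRdX
[8] P1: store L6 := 95 | P0:I, P1:M(95) | bus: none
[9] P0: store L3 := 14 | P0:M(14), P1:I | bus: none
[10] P1: store L4 := 55 | P0:I, P1:M(55) | bus: BusRdX
[11] P1: store L5 := 85 | P0:I, P1:M(85) | bus: BusRdX,Flush
[12] P0: load  L1 | P0:S(50), P1:O(50) | bus: BusRd
[13] P0: load  L3 | P0:M(14), P1:I | bus: none
[14] P0: load  L3 | P0:M(14), P1:I | bus: none
[15] P1: load  L2 | P0:I, P1:E(90) | bus: BusRd
[16] P1: store L3 := 28 | P0:I, P1:M(28) | bus: BusRdX,Flush
[17] P0: load  L5 | P0:S(85), P1:O(85) | bus: BusRd
[18] P0: load  L3 | P0:S(28), P1:O(28) | bus: BusRd
[19] P1: load  L5 | P0:S(85), P1:O(85) | bus: none

invalidations = 2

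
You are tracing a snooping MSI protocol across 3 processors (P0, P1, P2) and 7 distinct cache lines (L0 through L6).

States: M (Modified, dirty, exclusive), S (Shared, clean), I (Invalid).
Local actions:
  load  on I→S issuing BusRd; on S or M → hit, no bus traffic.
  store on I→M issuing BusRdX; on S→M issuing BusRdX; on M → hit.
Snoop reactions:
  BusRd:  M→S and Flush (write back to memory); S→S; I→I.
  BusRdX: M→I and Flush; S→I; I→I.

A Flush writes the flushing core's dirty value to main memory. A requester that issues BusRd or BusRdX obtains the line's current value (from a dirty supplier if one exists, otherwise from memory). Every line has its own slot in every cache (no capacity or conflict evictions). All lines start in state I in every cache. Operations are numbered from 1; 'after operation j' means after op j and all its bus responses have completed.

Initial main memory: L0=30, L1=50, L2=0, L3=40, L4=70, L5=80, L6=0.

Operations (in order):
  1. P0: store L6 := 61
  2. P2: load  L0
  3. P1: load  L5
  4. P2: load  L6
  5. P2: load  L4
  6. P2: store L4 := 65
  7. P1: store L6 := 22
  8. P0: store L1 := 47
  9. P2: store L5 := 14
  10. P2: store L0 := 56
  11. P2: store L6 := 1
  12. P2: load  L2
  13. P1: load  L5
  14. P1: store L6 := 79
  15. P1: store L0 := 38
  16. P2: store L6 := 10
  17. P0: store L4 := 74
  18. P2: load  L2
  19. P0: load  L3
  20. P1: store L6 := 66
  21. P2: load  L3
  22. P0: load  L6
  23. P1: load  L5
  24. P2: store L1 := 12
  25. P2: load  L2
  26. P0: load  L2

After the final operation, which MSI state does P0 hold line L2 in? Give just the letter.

step 1: P0: store L6 := 61  ⟶  MII  (L6)  txn=BusRdX  M[L6]=0
step 2: P2: load  L0  ⟶  IIS  (L0)  txn=BusRd  M[L0]=30
step 3: P1: load  L5  ⟶  ISI  (L5)  txn=BusRd  M[L5]=80
step 4: P2: load  L6  ⟶  SIS  (L6)  txn=BusRd+Flush  M[L6]=61
step 5: P2: load  L4  ⟶  IIS  (L4)  txn=BusRd  M[L4]=70
step 6: P2: store L4 := 65  ⟶  IIM  (L4)  txn=BusRdX  M[L4]=70
step 7: P1: store L6 := 22  ⟶  IMI  (L6)  txn=BusRdX  M[L6]=61
step 8: P0: store L1 := 47  ⟶  MII  (L1)  txn=BusRdX  M[L1]=50
step 9: P2: store L5 := 14  ⟶  IIM  (L5)  txn=BusRdX  M[L5]=80
step 10: P2: store L0 := 56  ⟶  IIM  (L0)  txn=BusRdX  M[L0]=30
step 11: P2: store L6 := 1  ⟶  IIM  (L6)  txn=BusRdX+Flush  M[L6]=22
step 12: P2: load  L2  ⟶  IIS  (L2)  txn=BusRd  M[L2]=0
step 13: P1: load  L5  ⟶  ISS  (L5)  txn=BusRd+Flush  M[L5]=14
step 14: P1: store L6 := 79  ⟶  IMI  (L6)  txn=BusRdX+Flush  M[L6]=1
step 15: P1: store L0 := 38  ⟶  IMI  (L0)  txn=BusRdX+Flush  M[L0]=56
step 16: P2: store L6 := 10  ⟶  IIM  (L6)  txn=BusRdX+Flush  M[L6]=79
step 17: P0: store L4 := 74  ⟶  MII  (L4)  txn=BusRdX+Flush  M[L4]=65
step 18: P2: load  L2  ⟶  IIS  (L2)  txn=∅  M[L2]=0
step 19: P0: load  L3  ⟶  SII  (L3)  txn=BusRd  M[L3]=40
step 20: P1: store L6 := 66  ⟶  IMI  (L6)  txn=BusRdX+Flush  M[L6]=10
step 21: P2: load  L3  ⟶  SIS  (L3)  txn=BusRd  M[L3]=40
step 22: P0: load  L6  ⟶  SSI  (L6)  txn=BusRd+Flush  M[L6]=66
step 23: P1: load  L5  ⟶  ISS  (L5)  txn=∅  M[L5]=14
step 24: P2: store L1 := 12  ⟶  IIM  (L1)  txn=BusRdX+Flush  M[L1]=47
step 25: P2: load  L2  ⟶  IIS  (L2)  txn=∅  M[L2]=0
step 26: P0: load  L2  ⟶  SIS  (L2)  txn=BusRd  M[L2]=0

state = S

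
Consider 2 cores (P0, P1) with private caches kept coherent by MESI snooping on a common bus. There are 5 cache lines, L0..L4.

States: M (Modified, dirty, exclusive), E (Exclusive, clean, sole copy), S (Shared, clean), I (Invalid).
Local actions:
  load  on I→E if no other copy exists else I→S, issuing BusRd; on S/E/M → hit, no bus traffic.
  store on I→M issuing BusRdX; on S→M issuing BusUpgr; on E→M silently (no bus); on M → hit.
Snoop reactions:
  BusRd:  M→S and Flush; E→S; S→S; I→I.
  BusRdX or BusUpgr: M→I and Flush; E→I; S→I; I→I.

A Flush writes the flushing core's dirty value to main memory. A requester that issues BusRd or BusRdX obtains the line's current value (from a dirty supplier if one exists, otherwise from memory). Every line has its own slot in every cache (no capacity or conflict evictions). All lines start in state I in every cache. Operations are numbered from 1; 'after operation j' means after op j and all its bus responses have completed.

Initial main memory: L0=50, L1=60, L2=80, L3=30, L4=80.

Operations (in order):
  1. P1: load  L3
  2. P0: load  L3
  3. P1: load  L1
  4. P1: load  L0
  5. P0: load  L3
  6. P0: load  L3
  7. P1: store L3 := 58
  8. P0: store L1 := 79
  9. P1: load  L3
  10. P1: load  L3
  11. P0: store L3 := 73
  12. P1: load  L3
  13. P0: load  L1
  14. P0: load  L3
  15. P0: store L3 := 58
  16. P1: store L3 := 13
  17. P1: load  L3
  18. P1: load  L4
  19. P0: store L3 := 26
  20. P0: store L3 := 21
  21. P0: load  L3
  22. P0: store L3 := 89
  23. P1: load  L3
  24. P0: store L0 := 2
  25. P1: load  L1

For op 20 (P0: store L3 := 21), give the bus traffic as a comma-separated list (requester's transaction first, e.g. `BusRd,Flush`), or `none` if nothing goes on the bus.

step 1: P1: load  L3  ⟶  IE  (L3)  txn=BusRd  M[L3]=30
step 2: P0: load  L3  ⟶  SS  (L3)  txn=BusRd  M[L3]=30
step 3: P1: load  L1  ⟶  IE  (L1)  txn=BusRd  M[L1]=60
step 4: P1: load  L0  ⟶  IE  (L0)  txn=BusRd  M[L0]=50
step 5: P0: load  L3  ⟶  SS  (L3)  txn=∅  M[L3]=30
step 6: P0: load  L3  ⟶  SS  (L3)  txn=∅  M[L3]=30
step 7: P1: store L3 := 58  ⟶  IM  (L3)  txn=BusUpgr  M[L3]=30
step 8: P0: store L1 := 79  ⟶  MI  (L1)  txn=BusRdX  M[L1]=60
step 9: P1: load  L3  ⟶  IM  (L3)  txn=∅  M[L3]=30
step 10: P1: load  L3  ⟶  IM  (L3)  txn=∅  M[L3]=30
step 11: P0: store L3 := 73  ⟶  MI  (L3)  txn=BusRdX+Flush  M[L3]=58
step 12: P1: load  L3  ⟶  SS  (L3)  txn=BusRd+Flush  M[L3]=73
step 13: P0: load  L1  ⟶  MI  (L1)  txn=∅  M[L1]=60
step 14: P0: load  L3  ⟶  SS  (L3)  txn=∅  M[L3]=73
step 15: P0: store L3 := 58  ⟶  MI  (L3)  txn=BusUpgr  M[L3]=73
step 16: P1: store L3 := 13  ⟶  IM  (L3)  txn=BusRdX+Flush  M[L3]=58
step 17: P1: load  L3  ⟶  IM  (L3)  txn=∅  M[L3]=58
step 18: P1: load  L4  ⟶  IE  (L4)  txn=BusRd  M[L4]=80
step 19: P0: store L3 := 26  ⟶  MI  (L3)  txn=BusRdX+Flush  M[L3]=13
step 20: P0: store L3 := 21  ⟶  MI  (L3)  txn=∅  M[L3]=13
step 21: P0: load  L3  ⟶  MI  (L3)  txn=∅  M[L3]=13
step 22: P0: store L3 := 89  ⟶  MI  (L3)  txn=∅  M[L3]=13
step 23: P1: load  L3  ⟶  SS  (L3)  txn=BusRd+Flush  M[L3]=89
step 24: P0: store L0 := 2  ⟶  MI  (L0)  txn=BusRdX  M[L0]=50
step 25: P1: load  L1  ⟶  SS  (L1)  txn=BusRd+Flush  M[L1]=79

bus = none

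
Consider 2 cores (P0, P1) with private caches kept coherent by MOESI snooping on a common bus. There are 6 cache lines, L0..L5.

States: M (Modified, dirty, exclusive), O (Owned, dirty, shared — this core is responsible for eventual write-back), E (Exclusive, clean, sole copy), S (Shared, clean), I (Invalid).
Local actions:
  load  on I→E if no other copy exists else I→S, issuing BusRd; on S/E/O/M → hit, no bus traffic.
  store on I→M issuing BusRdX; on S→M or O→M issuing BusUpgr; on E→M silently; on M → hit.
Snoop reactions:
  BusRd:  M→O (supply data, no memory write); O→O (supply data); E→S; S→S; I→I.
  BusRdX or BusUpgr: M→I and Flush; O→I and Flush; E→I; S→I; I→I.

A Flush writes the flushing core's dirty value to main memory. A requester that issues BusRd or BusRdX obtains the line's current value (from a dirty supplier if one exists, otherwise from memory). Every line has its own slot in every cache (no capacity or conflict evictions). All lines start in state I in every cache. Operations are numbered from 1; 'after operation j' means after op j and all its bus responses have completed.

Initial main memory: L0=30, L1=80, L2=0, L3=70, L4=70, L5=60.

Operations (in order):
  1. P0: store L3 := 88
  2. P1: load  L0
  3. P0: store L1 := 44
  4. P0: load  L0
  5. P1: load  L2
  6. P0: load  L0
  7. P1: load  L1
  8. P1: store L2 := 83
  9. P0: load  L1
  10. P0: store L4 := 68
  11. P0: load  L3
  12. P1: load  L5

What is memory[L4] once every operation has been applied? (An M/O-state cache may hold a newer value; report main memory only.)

memory[L4] = 70

  op1 P0: store L3 := 88 → M/I on L3; bus BusRdX; mem=70
  op2 P1: load  L0 → I/E on L0; bus BusRd; mem=30
  op3 P0: store L1 := 44 → M/I on L1; bus BusRdX; mem=80
  op4 P0: load  L0 → S/S on L0; bus BusRd; mem=30
  op5 P1: load  L2 → I/E on L2; bus BusRd; mem=0
  op6 P0: load  L0 → S/S on L0; bus (none); mem=30
  op7 P1: load  L1 → O/S on L1; bus BusRd; mem=80
  op8 P1: store L2 := 83 → I/M on L2; bus (none); mem=0
  op9 P0: load  L1 → O/S on L1; bus (none); mem=80
  op10 P0: store L4 := 68 → M/I on L4; bus BusRdX; mem=70
  op11 P0: load  L3 → M/I on L3; bus (none); mem=70
  op12 P1: load  L5 → I/E on L5; bus BusRd; mem=60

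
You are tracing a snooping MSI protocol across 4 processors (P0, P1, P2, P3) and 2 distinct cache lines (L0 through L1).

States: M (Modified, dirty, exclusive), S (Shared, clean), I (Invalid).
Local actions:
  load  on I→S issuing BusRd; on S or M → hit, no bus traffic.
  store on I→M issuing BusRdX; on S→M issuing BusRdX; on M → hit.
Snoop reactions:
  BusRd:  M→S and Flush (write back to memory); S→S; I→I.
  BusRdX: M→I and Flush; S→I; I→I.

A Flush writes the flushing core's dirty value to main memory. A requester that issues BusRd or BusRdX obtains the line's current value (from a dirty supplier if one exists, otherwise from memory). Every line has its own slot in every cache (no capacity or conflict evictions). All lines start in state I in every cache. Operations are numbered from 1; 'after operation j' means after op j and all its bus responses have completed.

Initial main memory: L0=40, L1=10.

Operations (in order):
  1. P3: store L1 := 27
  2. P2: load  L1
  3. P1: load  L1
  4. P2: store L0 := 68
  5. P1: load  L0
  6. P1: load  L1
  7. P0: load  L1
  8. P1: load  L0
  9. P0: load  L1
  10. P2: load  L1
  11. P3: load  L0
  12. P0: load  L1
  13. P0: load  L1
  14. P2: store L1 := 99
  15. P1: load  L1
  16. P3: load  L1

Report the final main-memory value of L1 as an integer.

memory[L1] = 99

  op1 P3: store L1 := 27 → I/I/I/M on L1; bus BusRdX; mem=10
  op2 P2: load  L1 → I/I/S/S on L1; bus BusRd Flush; mem=27
  op3 P1: load  L1 → I/S/S/S on L1; bus BusRd; mem=27
  op4 P2: store L0 := 68 → I/I/M/I on L0; bus BusRdX; mem=40
  op5 P1: load  L0 → I/S/S/I on L0; bus BusRd Flush; mem=68
  op6 P1: load  L1 → I/S/S/S on L1; bus (none); mem=27
  op7 P0: load  L1 → S/S/S/S on L1; bus BusRd; mem=27
  op8 P1: load  L0 → I/S/S/I on L0; bus (none); mem=68
  op9 P0: load  L1 → S/S/S/S on L1; bus (none); mem=27
  op10 P2: load  L1 → S/S/S/S on L1; bus (none); mem=27
  op11 P3: load  L0 → I/S/S/S on L0; bus BusRd; mem=68
  op12 P0: load  L1 → S/S/S/S on L1; bus (none); mem=27
  op13 P0: load  L1 → S/S/S/S on L1; bus (none); mem=27
  op14 P2: store L1 := 99 → I/I/M/I on L1; bus BusRdX; mem=27
  op15 P1: load  L1 → I/S/S/I on L1; bus BusRd Flush; mem=99
  op16 P3: load  L1 → I/S/S/S on L1; bus BusRd; mem=99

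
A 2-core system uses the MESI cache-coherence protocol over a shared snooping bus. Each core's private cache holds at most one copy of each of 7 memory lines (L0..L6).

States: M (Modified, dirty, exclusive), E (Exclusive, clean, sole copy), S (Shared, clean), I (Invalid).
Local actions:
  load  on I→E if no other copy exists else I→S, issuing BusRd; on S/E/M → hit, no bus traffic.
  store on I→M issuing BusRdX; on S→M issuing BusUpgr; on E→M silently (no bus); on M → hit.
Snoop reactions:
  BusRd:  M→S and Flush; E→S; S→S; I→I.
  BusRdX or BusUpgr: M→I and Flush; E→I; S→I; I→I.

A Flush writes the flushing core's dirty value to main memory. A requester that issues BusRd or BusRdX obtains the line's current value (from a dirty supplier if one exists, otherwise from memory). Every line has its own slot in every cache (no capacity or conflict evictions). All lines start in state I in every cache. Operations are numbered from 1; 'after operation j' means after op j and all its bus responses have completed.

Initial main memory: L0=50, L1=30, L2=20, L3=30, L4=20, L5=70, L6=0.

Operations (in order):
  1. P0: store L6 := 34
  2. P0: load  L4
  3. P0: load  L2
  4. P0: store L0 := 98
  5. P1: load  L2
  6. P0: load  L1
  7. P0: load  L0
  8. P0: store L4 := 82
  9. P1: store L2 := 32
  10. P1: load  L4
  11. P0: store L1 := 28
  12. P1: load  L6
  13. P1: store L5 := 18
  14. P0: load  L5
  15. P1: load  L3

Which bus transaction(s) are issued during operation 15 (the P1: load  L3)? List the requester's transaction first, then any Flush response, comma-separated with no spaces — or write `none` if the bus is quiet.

  op1 P0: store L6 := 34 → M/I on L6; bus BusRdX; mem=0
  op2 P0: load  L4 → E/I on L4; bus BusRd; mem=20
  op3 P0: load  L2 → E/I on L2; bus BusRd; mem=20
  op4 P0: store L0 := 98 → M/I on L0; bus BusRdX; mem=50
  op5 P1: load  L2 → S/S on L2; bus BusRd; mem=20
  op6 P0: load  L1 → E/I on L1; bus BusRd; mem=30
  op7 P0: load  L0 → M/I on L0; bus (none); mem=50
  op8 P0: store L4 := 82 → M/I on L4; bus (none); mem=20
  op9 P1: store L2 := 32 → I/M on L2; bus BusUpgr; mem=20
  op10 P1: load  L4 → S/S on L4; bus BusRd Flush; mem=82
  op11 P0: store L1 := 28 → M/I on L1; bus (none); mem=30
  op12 P1: load  L6 → S/S on L6; bus BusRd Flush; mem=34
  op13 P1: store L5 := 18 → I/M on L5; bus BusRdX; mem=70
  op14 P0: load  L5 → S/S on L5; bus BusRd Flush; mem=18
  op15 P1: load  L3 → I/E on L3; bus BusRd; mem=30

bus = BusRd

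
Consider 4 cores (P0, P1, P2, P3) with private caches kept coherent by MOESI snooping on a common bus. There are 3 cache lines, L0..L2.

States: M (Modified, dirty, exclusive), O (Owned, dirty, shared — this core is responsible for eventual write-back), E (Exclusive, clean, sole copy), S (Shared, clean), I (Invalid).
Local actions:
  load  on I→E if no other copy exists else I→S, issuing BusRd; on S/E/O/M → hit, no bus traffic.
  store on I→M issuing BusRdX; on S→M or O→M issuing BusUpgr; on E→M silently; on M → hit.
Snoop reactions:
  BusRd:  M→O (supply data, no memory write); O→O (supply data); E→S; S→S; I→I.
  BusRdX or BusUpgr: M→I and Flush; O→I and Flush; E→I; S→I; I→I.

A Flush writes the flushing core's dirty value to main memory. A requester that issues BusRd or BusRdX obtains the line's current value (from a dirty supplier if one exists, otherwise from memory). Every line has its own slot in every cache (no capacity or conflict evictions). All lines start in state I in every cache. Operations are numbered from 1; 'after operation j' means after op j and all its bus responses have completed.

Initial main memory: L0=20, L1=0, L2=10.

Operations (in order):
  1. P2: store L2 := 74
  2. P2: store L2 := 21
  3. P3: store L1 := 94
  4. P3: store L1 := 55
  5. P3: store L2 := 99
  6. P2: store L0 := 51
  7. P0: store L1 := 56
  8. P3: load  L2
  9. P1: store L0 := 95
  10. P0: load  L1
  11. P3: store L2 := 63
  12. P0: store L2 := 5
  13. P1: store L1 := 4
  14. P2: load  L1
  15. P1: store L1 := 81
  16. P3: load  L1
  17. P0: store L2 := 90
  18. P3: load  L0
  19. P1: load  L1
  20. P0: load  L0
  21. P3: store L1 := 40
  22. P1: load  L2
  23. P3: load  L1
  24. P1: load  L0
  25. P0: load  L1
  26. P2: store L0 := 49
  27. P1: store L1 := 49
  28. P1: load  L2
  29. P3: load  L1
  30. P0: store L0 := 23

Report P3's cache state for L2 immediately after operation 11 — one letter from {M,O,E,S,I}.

state = M

[1] P2: store L2 := 74 | P0:I, P1:I, P2:M(74), P3:I | bus: BusRdX
[2] P2: store L2 := 21 | P0:I, P1:I, P2:M(21), P3:I | bus: none
[3] P3: store L1 := 94 | P0:I, P1:I, P2:I, P3:M(94) | bus: BusRdX
[4] P3: store L1 := 55 | P0:I, P1:I, P2:I, P3:M(55) | bus: none
[5] P3: store L2 := 99 | P0:I, P1:I, P2:I, P3:M(99) | bus: BusRdX,Flush
[6] P2: store L0 := 51 | P0:I, P1:I, P2:M(51), P3:I | bus: BusRdX
[7] P0: store L1 := 56 | P0:M(56), P1:I, P2:I, P3:I | bus: BusRdX,Flush
[8] P3: load  L2 | P0:I, P1:I, P2:I, P3:M(99) | bus: none
[9] P1: store L0 := 95 | P0:I, P1:M(95), P2:I, P3:I | bus: BusRdX,Flush
[10] P0: load  L1 | P0:M(56), P1:I, P2:I, P3:I | bus: none
[11] P3: store L2 := 63 | P0:I, P1:I, P2:I, P3:M(63) | bus: none
[12] P0: store L2 := 5 | P0:M(5), P1:I, P2:I, P3:I | bus: BusRdX,Flush
[13] P1: store L1 := 4 | P0:I, P1:M(4), P2:I, P3:I | bus: BusRdX,Flush
[14] P2: load  L1 | P0:I, P1:O(4), P2:S(4), P3:I | bus: BusRd
[15] P1: store L1 := 81 | P0:I, P1:M(81), P2:I, P3:I | bus: BusUpgr
[16] P3: load  L1 | P0:I, P1:O(81), P2:I, P3:S(81) | bus: BusRd
[17] P0: store L2 := 90 | P0:M(90), P1:I, P2:I, P3:I | bus: none
[18] P3: load  L0 | P0:I, P1:O(95), P2:I, P3:S(95) | bus: BusRd
[19] P1: load  L1 | P0:I, P1:O(81), P2:I, P3:S(81) | bus: none
[20] P0: load  L0 | P0:S(95), P1:O(95), P2:I, P3:S(95) | bus: BusRd
[21] P3: store L1 := 40 | P0:I, P1:I, P2:I, P3:M(40) | bus: BusUpgr,Flush
[22] P1: load  L2 | P0:O(90), P1:S(90), P2:I, P3:I | bus: BusRd
[23] P3: load  L1 | P0:I, P1:I, P2:I, P3:M(40) | bus: none
[24] P1: load  L0 | P0:S(95), P1:O(95), P2:I, P3:S(95) | bus: none
[25] P0: load  L1 | P0:S(40), P1:I, P2:I, P3:O(40) | bus: BusRd
[26] P2: store L0 := 49 | P0:I, P1:I, P2:M(49), P3:I | bus: BusRdX,Flush
[27] P1: store L1 := 49 | P0:I, P1:M(49), P2:I, P3:I | bus: BusRdX,Flush
[28] P1: load  L2 | P0:O(90), P1:S(90), P2:I, P3:I | bus: none
[29] P3: load  L1 | P0:I, P1:O(49), P2:I, P3:S(49) | bus: BusRd
[30] P0: store L0 := 23 | P0:M(23), P1:I, P2:I, P3:I | bus: BusRdX,Flush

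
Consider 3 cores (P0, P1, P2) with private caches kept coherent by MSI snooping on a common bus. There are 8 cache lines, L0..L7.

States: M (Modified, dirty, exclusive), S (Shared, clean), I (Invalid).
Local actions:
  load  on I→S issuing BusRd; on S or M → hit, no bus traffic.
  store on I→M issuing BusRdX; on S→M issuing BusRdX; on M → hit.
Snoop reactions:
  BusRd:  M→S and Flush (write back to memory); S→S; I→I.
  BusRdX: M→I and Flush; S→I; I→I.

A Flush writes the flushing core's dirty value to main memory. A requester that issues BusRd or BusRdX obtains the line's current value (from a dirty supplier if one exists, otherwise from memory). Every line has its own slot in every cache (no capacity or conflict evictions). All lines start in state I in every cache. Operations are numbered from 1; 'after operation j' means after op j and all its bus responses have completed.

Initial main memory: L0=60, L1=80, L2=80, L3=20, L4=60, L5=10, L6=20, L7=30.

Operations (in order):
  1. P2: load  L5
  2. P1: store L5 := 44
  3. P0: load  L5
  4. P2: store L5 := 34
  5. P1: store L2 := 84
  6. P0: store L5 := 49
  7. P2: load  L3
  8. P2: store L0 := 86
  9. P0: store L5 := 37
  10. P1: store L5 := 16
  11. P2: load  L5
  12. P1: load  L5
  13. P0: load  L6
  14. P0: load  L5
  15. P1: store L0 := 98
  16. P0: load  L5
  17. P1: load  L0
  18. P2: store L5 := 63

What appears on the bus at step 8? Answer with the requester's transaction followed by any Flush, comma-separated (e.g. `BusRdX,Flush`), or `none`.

[1] P2: load  L5 | P0:I, P1:I, P2:S(10) | bus: BusRd
[2] P1: store L5 := 44 | P0:I, P1:M(44), P2:I | bus: BusRdX
[3] P0: load  L5 | P0:S(44), P1:S(44), P2:I | bus: BusRd,Flush
[4] P2: store L5 := 34 | P0:I, P1:I, P2:M(34) | bus: BusRdX
[5] P1: store L2 := 84 | P0:I, P1:M(84), P2:I | bus: BusRdX
[6] P0: store L5 := 49 | P0:M(49), P1:I, P2:I | bus: BusRdX,Flush
[7] P2: load  L3 | P0:I, P1:I, P2:S(20) | bus: BusRd
[8] P2: store L0 := 86 | P0:I, P1:I, P2:M(86) | bus: BusRdX
[9] P0: store L5 := 37 | P0:M(37), P1:I, P2:I | bus: none
[10] P1: store L5 := 16 | P0:I, P1:M(16), P2:I | bus: BusRdX,Flush
[11] P2: load  L5 | P0:I, P1:S(16), P2:S(16) | bus: BusRd,Flush
[12] P1: load  L5 | P0:I, P1:S(16), P2:S(16) | bus: none
[13] P0: load  L6 | P0:S(20), P1:I, P2:I | bus: BusRd
[14] P0: load  L5 | P0:S(16), P1:S(16), P2:S(16) | bus: BusRd
[15] P1: store L0 := 98 | P0:I, P1:M(98), P2:I | bus: BusRdX,Flush
[16] P0: load  L5 | P0:S(16), P1:S(16), P2:S(16) | bus: none
[17] P1: load  L0 | P0:I, P1:M(98), P2:I | bus: none
[18] P2: store L5 := 63 | P0:I, P1:I, P2:M(63) | bus: BusRdX

bus = BusRdX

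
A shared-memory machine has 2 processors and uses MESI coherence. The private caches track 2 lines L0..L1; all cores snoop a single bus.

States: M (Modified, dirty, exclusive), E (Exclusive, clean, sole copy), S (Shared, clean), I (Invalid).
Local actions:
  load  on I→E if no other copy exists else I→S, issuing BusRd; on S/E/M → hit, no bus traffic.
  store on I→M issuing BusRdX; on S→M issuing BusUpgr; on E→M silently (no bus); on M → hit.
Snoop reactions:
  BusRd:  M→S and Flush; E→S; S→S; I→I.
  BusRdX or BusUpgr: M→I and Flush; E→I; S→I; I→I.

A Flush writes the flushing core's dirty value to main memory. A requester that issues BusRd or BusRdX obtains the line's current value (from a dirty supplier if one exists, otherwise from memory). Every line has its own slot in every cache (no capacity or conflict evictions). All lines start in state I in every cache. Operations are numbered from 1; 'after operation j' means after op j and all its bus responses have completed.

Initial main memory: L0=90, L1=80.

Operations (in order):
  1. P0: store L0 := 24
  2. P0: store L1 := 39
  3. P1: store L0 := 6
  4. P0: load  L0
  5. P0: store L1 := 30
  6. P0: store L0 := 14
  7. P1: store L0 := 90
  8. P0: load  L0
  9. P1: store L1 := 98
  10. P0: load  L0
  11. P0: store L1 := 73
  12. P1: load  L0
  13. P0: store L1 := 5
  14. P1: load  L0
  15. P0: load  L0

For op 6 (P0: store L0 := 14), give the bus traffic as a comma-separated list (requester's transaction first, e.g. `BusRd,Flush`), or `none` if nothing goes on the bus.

bus = BusUpgr

step 1: P0: store L0 := 24  ⟶  MI  (L0)  txn=BusRdX  M[L0]=90
step 2: P0: store L1 := 39  ⟶  MI  (L1)  txn=BusRdX  M[L1]=80
step 3: P1: store L0 := 6  ⟶  IM  (L0)  txn=BusRdX+Flush  M[L0]=24
step 4: P0: load  L0  ⟶  SS  (L0)  txn=BusRd+Flush  M[L0]=6
step 5: P0: store L1 := 30  ⟶  MI  (L1)  txn=∅  M[L1]=80
step 6: P0: store L0 := 14  ⟶  MI  (L0)  txn=BusUpgr  M[L0]=6
step 7: P1: store L0 := 90  ⟶  IM  (L0)  txn=BusRdX+Flush  M[L0]=14
step 8: P0: load  L0  ⟶  SS  (L0)  txn=BusRd+Flush  M[L0]=90
step 9: P1: store L1 := 98  ⟶  IM  (L1)  txn=BusRdX+Flush  M[L1]=30
step 10: P0: load  L0  ⟶  SS  (L0)  txn=∅  M[L0]=90
step 11: P0: store L1 := 73  ⟶  MI  (L1)  txn=BusRdX+Flush  M[L1]=98
step 12: P1: load  L0  ⟶  SS  (L0)  txn=∅  M[L0]=90
step 13: P0: store L1 := 5  ⟶  MI  (L1)  txn=∅  M[L1]=98
step 14: P1: load  L0  ⟶  SS  (L0)  txn=∅  M[L0]=90
step 15: P0: load  L0  ⟶  SS  (L0)  txn=∅  M[L0]=90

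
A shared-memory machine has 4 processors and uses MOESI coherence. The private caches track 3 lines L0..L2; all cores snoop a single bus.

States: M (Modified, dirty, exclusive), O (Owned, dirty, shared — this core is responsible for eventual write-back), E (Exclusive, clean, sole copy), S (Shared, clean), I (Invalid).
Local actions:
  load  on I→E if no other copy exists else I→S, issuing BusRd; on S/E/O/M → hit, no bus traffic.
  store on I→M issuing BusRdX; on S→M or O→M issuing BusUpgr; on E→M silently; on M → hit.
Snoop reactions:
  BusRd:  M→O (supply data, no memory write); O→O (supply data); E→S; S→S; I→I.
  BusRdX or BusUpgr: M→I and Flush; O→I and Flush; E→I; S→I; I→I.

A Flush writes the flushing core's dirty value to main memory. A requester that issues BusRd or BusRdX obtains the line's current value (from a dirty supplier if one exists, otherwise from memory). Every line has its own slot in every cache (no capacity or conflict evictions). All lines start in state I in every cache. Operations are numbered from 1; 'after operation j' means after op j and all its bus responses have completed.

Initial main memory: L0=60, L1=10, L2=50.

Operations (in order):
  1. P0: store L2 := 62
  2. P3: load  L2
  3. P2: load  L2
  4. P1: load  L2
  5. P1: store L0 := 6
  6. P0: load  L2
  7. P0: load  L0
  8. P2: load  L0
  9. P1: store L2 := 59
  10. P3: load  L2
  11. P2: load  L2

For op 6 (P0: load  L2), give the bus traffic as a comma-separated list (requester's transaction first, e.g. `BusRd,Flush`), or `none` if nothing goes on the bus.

[1] P0: store L2 := 62 | P0:M(62), P1:I, P2:I, P3:I | bus: BusRdX
[2] P3: load  L2 | P0:O(62), P1:I, P2:I, P3:S(62) | bus: BusRd
[3] P2: load  L2 | P0:O(62), P1:I, P2:S(62), P3:S(62) | bus: BusRd
[4] P1: load  L2 | P0:O(62), P1:S(62), P2:S(62), P3:S(62) | bus: BusRd
[5] P1: store L0 := 6 | P0:I, P1:M(6), P2:I, P3:I | bus: BusRdX
[6] P0: load  L2 | P0:O(62), P1:S(62), P2:S(62), P3:S(62) | bus: none
[7] P0: load  L0 | P0:S(6), P1:O(6), P2:I, P3:I | bus: BusRd
[8] P2: load  L0 | P0:S(6), P1:O(6), P2:S(6), P3:I | bus: BusRd
[9] P1: store L2 := 59 | P0:I, P1:M(59), P2:I, P3:I | bus: BusUpgr,Flush
[10] P3: load  L2 | P0:I, P1:O(59), P2:I, P3:S(59) | bus: BusRd
[11] P2: load  L2 | P0:I, P1:O(59), P2:S(59), P3:S(59) | bus: BusRd

bus = none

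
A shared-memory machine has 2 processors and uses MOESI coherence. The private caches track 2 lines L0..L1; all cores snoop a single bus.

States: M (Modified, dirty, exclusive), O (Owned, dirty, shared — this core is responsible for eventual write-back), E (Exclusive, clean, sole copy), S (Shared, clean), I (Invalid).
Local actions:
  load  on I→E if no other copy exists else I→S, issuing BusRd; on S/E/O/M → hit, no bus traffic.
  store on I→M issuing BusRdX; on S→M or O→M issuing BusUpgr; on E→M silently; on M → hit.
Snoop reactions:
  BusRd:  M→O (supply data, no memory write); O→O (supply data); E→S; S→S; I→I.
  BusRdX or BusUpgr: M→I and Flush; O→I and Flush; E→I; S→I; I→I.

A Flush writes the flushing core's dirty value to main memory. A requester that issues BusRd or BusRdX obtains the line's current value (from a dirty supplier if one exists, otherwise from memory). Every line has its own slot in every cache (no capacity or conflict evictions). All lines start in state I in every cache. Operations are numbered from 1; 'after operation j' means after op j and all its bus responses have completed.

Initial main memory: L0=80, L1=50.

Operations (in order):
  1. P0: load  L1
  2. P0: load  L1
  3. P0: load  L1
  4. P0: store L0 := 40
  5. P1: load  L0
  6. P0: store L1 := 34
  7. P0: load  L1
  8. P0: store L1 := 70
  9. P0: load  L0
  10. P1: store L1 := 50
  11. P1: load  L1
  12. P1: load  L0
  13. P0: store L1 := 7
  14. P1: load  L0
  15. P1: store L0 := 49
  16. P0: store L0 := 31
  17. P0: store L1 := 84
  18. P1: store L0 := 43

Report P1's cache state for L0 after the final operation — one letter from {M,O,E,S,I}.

[1] P0: load  L1 | P0:E(50), P1:I | bus: BusRd
[2] P0: load  L1 | P0:E(50), P1:I | bus: none
[3] P0: load  L1 | P0:E(50), P1:I | bus: none
[4] P0: store L0 := 40 | P0:M(40), P1:I | bus: BusRdX
[5] P1: load  L0 | P0:O(40), P1:S(40) | bus: BusRd
[6] P0: store L1 := 34 | P0:M(34), P1:I | bus: none
[7] P0: load  L1 | P0:M(34), P1:I | bus: none
[8] P0: store L1 := 70 | P0:M(70), P1:I | bus: none
[9] P0: load  L0 | P0:O(40), P1:S(40) | bus: none
[10] P1: store L1 := 50 | P0:I, P1:M(50) | bus: BusRdX,Flush
[11] P1: load  L1 | P0:I, P1:M(50) | bus: none
[12] P1: load  L0 | P0:O(40), P1:S(40) | bus: none
[13] P0: store L1 := 7 | P0:M(7), P1:I | bus: BusRdX,Flush
[14] P1: load  L0 | P0:O(40), P1:S(40) | bus: none
[15] P1: store L0 := 49 | P0:I, P1:M(49) | bus: BusUpgr,Flush
[16] P0: store L0 := 31 | P0:M(31), P1:I | bus: BusRdX,Flush
[17] P0: store L1 := 84 | P0:M(84), P1:I | bus: none
[18] P1: store L0 := 43 | P0:I, P1:M(43) | bus: BusRdX,Flush

state = M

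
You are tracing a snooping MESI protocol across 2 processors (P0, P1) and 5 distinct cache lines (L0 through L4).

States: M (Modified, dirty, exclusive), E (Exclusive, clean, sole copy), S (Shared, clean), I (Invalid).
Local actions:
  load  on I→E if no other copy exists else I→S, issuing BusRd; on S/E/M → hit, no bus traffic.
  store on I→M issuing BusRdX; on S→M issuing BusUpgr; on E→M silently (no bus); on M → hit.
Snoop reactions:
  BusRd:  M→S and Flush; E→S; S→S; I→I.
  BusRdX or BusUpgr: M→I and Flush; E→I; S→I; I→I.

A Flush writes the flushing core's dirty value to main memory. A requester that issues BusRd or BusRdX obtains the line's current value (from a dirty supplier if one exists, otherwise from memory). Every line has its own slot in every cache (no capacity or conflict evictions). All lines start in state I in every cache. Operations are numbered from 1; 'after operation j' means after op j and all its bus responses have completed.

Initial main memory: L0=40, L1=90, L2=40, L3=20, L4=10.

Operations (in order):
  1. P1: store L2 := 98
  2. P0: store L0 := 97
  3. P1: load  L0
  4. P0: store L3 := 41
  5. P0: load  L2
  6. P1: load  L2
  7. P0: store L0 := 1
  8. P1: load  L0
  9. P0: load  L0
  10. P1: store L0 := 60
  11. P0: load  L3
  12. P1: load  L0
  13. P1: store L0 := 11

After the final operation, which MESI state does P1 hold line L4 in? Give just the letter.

1. P1: store L2 := 98  bus=[BusRdX]  L2: P0=I P1=M  mem[L2]=40
2. P0: store L0 := 97  bus=[BusRdX]  L0: P0=M P1=I  mem[L0]=40
3. P1: load  L0  bus=[BusRd,Flush]  L0: P0=S P1=S  mem[L0]=97
4. P0: store L3 := 41  bus=[BusRdX]  L3: P0=M P1=I  mem[L3]=20
5. P0: load  L2  bus=[BusRd,Flush]  L2: P0=S P1=S  mem[L2]=98
6. P1: load  L2  bus=[-]  L2: P0=S P1=S  mem[L2]=98
7. P0: store L0 := 1  bus=[BusUpgr]  L0: P0=M P1=I  mem[L0]=97
8. P1: load  L0  bus=[BusRd,Flush]  L0: P0=S P1=S  mem[L0]=1
9. P0: load  L0  bus=[-]  L0: P0=S P1=S  mem[L0]=1
10. P1: store L0 := 60  bus=[BusUpgr]  L0: P0=I P1=M  mem[L0]=1
11. P0: load  L3  bus=[-]  L3: P0=M P1=I  mem[L3]=20
12. P1: load  L0  bus=[-]  L0: P0=I P1=M  mem[L0]=1
13. P1: store L0 := 11  bus=[-]  L0: P0=I P1=M  mem[L0]=1

state = I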